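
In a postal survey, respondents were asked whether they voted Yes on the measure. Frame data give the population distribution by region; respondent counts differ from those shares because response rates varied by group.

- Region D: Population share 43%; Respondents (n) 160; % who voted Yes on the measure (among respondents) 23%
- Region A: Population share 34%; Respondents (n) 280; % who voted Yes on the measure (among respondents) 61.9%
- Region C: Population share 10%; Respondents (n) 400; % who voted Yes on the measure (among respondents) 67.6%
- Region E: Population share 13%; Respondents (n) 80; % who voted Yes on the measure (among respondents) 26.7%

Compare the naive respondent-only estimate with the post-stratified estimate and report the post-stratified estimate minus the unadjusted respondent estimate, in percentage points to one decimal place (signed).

-13.4 percentage points

Without adjustment, the pooled respondent share is:
  (160/920)×23 + (280/920)×61.9 + (400/920)×67.6 + (80/920)×26.7 = 54.5522%
Reweighting by population region shares:
  0.43×23 + 0.34×61.9 + 0.1×67.6 + 0.13×26.7 = 41.167%
Difference = 41.167 − 54.5522 = -13.3852 pp.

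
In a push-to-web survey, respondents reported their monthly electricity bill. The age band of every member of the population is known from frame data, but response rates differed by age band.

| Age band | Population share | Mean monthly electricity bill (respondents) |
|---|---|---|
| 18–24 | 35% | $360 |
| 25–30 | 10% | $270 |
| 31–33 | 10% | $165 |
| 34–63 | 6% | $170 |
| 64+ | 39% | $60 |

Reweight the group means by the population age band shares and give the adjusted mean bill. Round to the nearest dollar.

$203

Reweight to the known age band distribution:
  18–24: 0.35 × 360 = 126
  25–30: 0.1 × 270 = 27
  31–33: 0.1 × 165 = 16.5
  34–63: 0.06 × 170 = 10.2
  64+: 0.39 × 60 = 23.4
Post-stratified estimate = 203.1 → $203.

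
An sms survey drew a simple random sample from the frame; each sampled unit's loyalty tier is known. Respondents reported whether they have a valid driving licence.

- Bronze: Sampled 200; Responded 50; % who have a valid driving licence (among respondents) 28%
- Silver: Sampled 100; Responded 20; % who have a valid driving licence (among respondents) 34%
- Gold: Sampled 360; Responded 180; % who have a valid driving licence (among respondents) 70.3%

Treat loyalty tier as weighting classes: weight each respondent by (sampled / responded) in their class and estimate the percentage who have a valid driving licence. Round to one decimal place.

52.0%

Response rates by class: Bronze 50/200 = 25%, Silver 20/100 = 20%, Gold 180/360 = 50%.
With weight = n_sampled/n_responded per class, the weighted class total is n_sampled:
  Bronze: 200 × 28 = 5600
  Silver: 100 × 34 = 3400
  Gold: 360 × 70.3 = 25,308
Adjusted estimate = 34,308 / 660 = 51.9818 → 52.0%.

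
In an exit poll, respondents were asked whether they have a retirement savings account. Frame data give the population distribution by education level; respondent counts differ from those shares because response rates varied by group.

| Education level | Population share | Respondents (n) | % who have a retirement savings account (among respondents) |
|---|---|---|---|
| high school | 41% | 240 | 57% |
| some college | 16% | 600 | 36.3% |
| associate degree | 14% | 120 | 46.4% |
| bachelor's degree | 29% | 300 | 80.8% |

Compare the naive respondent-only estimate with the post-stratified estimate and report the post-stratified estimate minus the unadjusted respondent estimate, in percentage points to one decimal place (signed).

+7.3 percentage points

Unadjusted (pooled respondent) estimate weights by respondent counts:
  (240/1260)×57 + (600/1260)×36.3 + (120/1260)×46.4 + (300/1260)×80.8 = 51.8%
Post-stratifying to population shares instead:
  0.41×57 + 0.16×36.3 + 0.14×46.4 + 0.29×80.8 = 59.106%
Difference = 59.106 − 51.8 = 7.306 pp.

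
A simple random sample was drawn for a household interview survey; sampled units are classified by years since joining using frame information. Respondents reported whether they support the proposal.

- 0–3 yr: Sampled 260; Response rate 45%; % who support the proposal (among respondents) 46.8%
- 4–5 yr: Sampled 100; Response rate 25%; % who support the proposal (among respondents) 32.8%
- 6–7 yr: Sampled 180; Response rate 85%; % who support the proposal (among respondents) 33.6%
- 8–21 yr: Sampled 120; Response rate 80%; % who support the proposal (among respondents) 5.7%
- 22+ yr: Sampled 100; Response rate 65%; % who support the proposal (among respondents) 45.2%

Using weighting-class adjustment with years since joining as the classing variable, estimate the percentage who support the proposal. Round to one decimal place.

Each respondent's weight = sampled/responded in their class; summing within a class gives n_sampled, so:
  0–3 yr: 260 × 46.8 = 12,168
  4–5 yr: 100 × 32.8 = 3280
  6–7 yr: 180 × 33.6 = 6048
  8–21 yr: 120 × 5.7 = 684
  22+ yr: 100 × 45.2 = 4520
Adjusted estimate = 26,700 / 760 = 35.1316 → 35.1%.

35.1%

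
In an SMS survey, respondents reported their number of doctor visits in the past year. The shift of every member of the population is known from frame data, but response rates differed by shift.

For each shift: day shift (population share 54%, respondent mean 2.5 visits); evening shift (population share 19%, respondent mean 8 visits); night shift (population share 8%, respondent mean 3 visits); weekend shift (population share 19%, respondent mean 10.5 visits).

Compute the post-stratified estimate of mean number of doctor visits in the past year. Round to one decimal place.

5.1

Each cell contributes population-share × respondent value:
  day shift: 0.54 × 2.5 = 1.35
  evening shift: 0.19 × 8 = 1.52
  night shift: 0.08 × 3 = 0.24
  weekend shift: 0.19 × 10.5 = 1.995
Post-stratified estimate = 5.105 → 5.1.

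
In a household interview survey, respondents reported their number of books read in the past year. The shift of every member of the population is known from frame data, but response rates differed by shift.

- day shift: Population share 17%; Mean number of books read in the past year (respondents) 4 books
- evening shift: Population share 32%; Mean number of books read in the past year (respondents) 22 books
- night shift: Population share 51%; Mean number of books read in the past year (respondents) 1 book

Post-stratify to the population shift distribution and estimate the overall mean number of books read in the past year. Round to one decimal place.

Post-stratification weights by population share, not respondent share:
  day shift: 0.17 × 4 = 0.68
  evening shift: 0.32 × 22 = 7.04
  night shift: 0.51 × 1 = 0.51
Post-stratified estimate = 8.23 → 8.2.

8.2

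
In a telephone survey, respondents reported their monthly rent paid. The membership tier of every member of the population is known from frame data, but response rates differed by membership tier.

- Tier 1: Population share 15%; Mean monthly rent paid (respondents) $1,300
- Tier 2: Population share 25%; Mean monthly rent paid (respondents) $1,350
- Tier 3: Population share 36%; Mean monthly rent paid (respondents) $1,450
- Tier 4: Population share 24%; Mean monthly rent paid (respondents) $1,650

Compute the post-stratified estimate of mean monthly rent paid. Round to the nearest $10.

$1,450

Weight each group's respondent value by its population share:
  Tier 1: 0.15 × 1300 = 195
  Tier 2: 0.25 × 1350 = 337.5
  Tier 3: 0.36 × 1450 = 522
  Tier 4: 0.24 × 1650 = 396
Post-stratified estimate = 1450.5 → $1,450.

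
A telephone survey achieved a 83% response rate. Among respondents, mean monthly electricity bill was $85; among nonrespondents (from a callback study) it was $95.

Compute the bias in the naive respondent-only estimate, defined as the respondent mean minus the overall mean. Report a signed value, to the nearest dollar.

-$2

Nonresponse fraction = 1 − 0.83 = 0.17.
Bias = (nonresponse fraction) × (respondent mean − nonrespondent mean)
     = 0.17 × (85 − 95) = 0.17 × -10 = -1.7.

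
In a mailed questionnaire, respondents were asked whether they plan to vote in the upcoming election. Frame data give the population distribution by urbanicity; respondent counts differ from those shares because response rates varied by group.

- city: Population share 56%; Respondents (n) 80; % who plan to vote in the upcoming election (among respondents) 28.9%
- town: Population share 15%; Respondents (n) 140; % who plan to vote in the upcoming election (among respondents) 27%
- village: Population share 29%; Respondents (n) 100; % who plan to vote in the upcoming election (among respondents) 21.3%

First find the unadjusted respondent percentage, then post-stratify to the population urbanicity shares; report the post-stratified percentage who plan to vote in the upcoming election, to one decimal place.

26.4%

Naive respondent-only estimate (weights = respondent counts):
  (80/320)×28.9 + (140/320)×27 + (100/320)×21.3 = 25.6938%
Post-stratifying to population shares instead:
  0.56×28.9 + 0.15×27 + 0.29×21.3 = 26.411%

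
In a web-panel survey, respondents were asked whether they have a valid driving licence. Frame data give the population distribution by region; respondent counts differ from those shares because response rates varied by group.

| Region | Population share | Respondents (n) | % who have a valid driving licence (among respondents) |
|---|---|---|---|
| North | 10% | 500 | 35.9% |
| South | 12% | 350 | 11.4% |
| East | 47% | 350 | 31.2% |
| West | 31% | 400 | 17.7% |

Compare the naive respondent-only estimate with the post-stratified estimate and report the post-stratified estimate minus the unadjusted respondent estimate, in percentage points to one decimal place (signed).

Without adjustment, the pooled respondent share is:
  (500/1600)×35.9 + (350/1600)×11.4 + (350/1600)×31.2 + (400/1600)×17.7 = 24.9625%
Reweighting by population region shares:
  0.1×35.9 + 0.12×11.4 + 0.47×31.2 + 0.31×17.7 = 25.109%
Difference = 25.109 − 24.9625 = 0.1465 pp.

+0.1 percentage points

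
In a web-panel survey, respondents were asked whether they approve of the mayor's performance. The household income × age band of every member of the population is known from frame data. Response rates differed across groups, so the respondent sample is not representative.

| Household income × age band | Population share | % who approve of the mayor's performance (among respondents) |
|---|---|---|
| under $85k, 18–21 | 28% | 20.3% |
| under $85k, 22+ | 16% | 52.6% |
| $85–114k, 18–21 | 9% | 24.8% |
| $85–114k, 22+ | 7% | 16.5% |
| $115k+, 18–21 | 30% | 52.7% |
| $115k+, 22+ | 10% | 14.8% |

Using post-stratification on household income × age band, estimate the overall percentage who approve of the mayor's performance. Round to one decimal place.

34.8%

Post-stratification weights by population share, not respondent share:
  under $85k, 18–21: 0.28 × 20.3 = 5.684
  under $85k, 22+: 0.16 × 52.6 = 8.416
  $85–114k, 18–21: 0.09 × 24.8 = 2.232
  $85–114k, 22+: 0.07 × 16.5 = 1.155
  $115k+, 18–21: 0.3 × 52.7 = 15.81
  $115k+, 22+: 0.1 × 14.8 = 1.48
Post-stratified estimate = 34.777 → 34.8%.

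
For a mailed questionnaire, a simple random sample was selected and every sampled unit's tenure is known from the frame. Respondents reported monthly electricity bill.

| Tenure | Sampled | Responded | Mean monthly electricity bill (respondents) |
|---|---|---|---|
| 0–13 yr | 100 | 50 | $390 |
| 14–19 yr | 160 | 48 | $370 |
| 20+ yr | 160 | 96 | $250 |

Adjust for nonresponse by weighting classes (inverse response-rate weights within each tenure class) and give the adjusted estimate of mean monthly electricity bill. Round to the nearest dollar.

Class response rates: 0–13 yr 50/100 = 50%, 14–19 yr 48/160 = 30%, 20+ yr 96/160 = 60%.
Each respondent's weight = sampled/responded in their class; summing within a class gives n_sampled, so:
  0–13 yr: 100 × 390 = 39,000
  14–19 yr: 160 × 370 = 59,200
  20+ yr: 160 × 250 = 40,000
Adjusted estimate = 138,200 / 420 = 329.048 → $329.

$329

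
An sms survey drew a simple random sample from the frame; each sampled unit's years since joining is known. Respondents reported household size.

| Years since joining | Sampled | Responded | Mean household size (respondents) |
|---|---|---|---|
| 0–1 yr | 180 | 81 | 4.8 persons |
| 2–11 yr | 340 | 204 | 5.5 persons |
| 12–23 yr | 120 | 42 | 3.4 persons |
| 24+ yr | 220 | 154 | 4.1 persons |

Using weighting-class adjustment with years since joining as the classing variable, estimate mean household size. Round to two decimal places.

Class response rates: 0–1 yr 81/180 = 45%, 2–11 yr 204/340 = 60%, 12–23 yr 42/120 = 35%, 24+ yr 154/220 = 70%.
Weighting each respondent by the inverse class response rate inflates each class back to its sampled size, so the class weight is n_sampled:
  0–1 yr: 180 × 4.8 = 864
  2–11 yr: 340 × 5.5 = 1870
  12–23 yr: 120 × 3.4 = 408
  24+ yr: 220 × 4.1 = 902
Adjusted estimate = 4044 / 860 = 4.70233 → 4.70.

4.70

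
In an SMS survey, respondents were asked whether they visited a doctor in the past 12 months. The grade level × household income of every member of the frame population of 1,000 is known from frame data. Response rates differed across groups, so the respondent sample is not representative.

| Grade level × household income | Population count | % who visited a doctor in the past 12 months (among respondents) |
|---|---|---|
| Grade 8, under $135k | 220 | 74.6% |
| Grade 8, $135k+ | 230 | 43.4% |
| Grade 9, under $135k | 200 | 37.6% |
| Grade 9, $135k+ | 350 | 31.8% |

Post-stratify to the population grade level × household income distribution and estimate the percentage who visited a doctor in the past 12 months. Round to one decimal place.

45.0%

Reweight to the known grade level × household income distribution:
  Grade 8, under $135k: (220/1,000) × 74.6 = 16.412
  Grade 8, $135k+: (230/1,000) × 43.4 = 9.982
  Grade 9, under $135k: (200/1,000) × 37.6 = 7.52
  Grade 9, $135k+: (350/1,000) × 31.8 = 11.13
Post-stratified estimate = 45.044 → 45.0%.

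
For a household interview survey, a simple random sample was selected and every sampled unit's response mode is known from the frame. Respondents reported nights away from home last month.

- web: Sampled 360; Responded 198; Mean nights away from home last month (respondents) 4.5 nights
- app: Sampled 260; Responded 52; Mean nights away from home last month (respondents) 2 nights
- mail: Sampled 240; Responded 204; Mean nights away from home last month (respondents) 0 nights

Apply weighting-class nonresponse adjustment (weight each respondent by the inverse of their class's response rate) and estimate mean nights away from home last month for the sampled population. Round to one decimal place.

2.5

Response rates by class: web 198/360 = 55%, app 52/260 = 20%, mail 204/240 = 85%.
Each respondent's weight = sampled/responded in their class; summing within a class gives n_sampled, so:
  web: 360 × 4.5 = 1620
  app: 260 × 2 = 520
  mail: 240 × 0 = 0
Adjusted estimate = 2140 / 860 = 2.48837 → 2.5.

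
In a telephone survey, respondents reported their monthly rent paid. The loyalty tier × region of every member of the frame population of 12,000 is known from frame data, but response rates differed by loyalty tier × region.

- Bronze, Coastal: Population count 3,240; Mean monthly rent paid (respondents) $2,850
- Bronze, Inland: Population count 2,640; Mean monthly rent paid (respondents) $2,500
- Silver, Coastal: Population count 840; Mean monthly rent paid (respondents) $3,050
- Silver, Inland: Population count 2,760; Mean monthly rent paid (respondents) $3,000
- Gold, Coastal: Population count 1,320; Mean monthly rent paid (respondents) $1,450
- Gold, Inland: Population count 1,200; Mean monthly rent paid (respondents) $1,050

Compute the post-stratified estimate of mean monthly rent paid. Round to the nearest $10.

Reweight to the known loyalty tier × region distribution:
  Bronze, Coastal: (3,240/12,000) × 2850 = 769.5
  Bronze, Inland: (2,640/12,000) × 2500 = 550
  Silver, Coastal: (840/12,000) × 3050 = 213.5
  Silver, Inland: (2,760/12,000) × 3000 = 690
  Gold, Coastal: (1,320/12,000) × 1450 = 159.5
  Gold, Inland: (1,200/12,000) × 1050 = 105
Post-stratified estimate = 2487.5 → $2,490.

$2,490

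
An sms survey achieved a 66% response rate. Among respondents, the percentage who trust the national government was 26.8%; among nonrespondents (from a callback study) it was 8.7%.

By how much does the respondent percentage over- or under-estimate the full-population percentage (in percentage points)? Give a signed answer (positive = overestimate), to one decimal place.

+6.2 percentage points

Nonresponse fraction = 1 − 0.66 = 0.34.
Bias = (nonresponse fraction) × (respondent percentage − nonrespondent percentage)
     = 0.34 × (26.8 − 8.7) = 0.34 × 18.1 = 6.154.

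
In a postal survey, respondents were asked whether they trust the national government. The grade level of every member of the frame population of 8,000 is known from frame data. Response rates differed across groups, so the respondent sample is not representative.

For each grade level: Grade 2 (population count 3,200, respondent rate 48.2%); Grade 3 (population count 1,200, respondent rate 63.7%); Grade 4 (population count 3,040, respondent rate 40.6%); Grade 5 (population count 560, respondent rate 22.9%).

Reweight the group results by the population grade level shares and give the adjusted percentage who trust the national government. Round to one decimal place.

Weight each group's respondent value by its population share:
  Grade 2: (3,200/8,000) × 48.2 = 19.28
  Grade 3: (1,200/8,000) × 63.7 = 9.555
  Grade 4: (3,040/8,000) × 40.6 = 15.428
  Grade 5: (560/8,000) × 22.9 = 1.603
Post-stratified estimate = 45.866 → 45.9%.

45.9%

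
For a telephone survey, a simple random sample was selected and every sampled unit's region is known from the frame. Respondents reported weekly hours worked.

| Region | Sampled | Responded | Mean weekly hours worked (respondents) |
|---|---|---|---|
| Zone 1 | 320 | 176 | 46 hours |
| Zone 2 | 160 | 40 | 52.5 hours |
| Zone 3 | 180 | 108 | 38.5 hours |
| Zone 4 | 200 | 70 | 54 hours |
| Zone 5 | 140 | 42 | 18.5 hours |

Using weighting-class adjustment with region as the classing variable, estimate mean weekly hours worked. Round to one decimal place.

43.4

Class response rates: Zone 1 176/320 = 55%, Zone 2 40/160 = 25%, Zone 3 108/180 = 60%, Zone 4 70/200 = 35%, Zone 5 42/140 = 30%.
Weighting each respondent by the inverse class response rate inflates each class back to its sampled size, so the class weight is n_sampled:
  Zone 1: 320 × 46 = 14,720
  Zone 2: 160 × 52.5 = 8400
  Zone 3: 180 × 38.5 = 6930
  Zone 4: 200 × 54 = 10,800
  Zone 5: 140 × 18.5 = 2590
Adjusted estimate = 43,440 / 1,000 = 43.44 → 43.4.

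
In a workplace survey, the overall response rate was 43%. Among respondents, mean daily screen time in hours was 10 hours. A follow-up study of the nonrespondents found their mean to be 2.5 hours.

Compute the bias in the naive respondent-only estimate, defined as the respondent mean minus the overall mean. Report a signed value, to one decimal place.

Nonresponse fraction = 1 − 0.43 = 0.57.
Bias = (nonresponse fraction) × (respondent mean − nonrespondent mean)
     = 0.57 × (10 − 2.5) = 0.57 × 7.5 = 4.275.

+4.3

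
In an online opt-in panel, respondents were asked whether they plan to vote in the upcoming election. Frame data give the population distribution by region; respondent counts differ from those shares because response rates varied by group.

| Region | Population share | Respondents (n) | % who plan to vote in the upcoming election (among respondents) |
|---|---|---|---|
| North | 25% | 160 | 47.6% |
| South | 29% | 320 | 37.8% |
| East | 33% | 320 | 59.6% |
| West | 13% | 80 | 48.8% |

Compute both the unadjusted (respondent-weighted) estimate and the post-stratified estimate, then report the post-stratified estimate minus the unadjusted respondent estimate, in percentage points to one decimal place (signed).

+0.4 percentage points

Unadjusted (pooled respondent) estimate weights by respondent counts:
  (160/880)×47.6 + (320/880)×37.8 + (320/880)×59.6 + (80/880)×48.8 = 48.5091%
Post-stratifying to population shares instead:
  0.25×47.6 + 0.29×37.8 + 0.33×59.6 + 0.13×48.8 = 48.874%
Difference = 48.874 − 48.5091 = 0.3649 pp.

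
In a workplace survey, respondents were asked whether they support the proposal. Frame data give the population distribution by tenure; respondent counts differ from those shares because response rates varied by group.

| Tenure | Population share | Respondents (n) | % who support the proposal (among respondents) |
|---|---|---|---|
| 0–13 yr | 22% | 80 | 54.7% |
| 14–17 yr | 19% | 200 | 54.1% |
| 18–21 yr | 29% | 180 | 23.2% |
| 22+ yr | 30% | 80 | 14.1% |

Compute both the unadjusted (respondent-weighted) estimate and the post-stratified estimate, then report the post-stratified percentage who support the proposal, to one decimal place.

33.3%

Unadjusted (pooled respondent) estimate weights by respondent counts:
  (80/540)×54.7 + (200/540)×54.1 + (180/540)×23.2 + (80/540)×14.1 = 37.963%
Reweighting by population tenure shares:
  0.22×54.7 + 0.19×54.1 + 0.29×23.2 + 0.3×14.1 = 33.271%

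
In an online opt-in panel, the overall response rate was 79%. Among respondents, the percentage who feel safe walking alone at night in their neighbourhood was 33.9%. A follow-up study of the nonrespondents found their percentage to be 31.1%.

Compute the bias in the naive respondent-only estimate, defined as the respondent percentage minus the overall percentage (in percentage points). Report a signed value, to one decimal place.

Nonresponse fraction = 1 − 0.79 = 0.21.
Bias = (nonresponse fraction) × (respondent percentage − nonrespondent percentage)
     = 0.21 × (33.9 − 31.1) = 0.21 × 2.8 = 0.588.

+0.6 percentage points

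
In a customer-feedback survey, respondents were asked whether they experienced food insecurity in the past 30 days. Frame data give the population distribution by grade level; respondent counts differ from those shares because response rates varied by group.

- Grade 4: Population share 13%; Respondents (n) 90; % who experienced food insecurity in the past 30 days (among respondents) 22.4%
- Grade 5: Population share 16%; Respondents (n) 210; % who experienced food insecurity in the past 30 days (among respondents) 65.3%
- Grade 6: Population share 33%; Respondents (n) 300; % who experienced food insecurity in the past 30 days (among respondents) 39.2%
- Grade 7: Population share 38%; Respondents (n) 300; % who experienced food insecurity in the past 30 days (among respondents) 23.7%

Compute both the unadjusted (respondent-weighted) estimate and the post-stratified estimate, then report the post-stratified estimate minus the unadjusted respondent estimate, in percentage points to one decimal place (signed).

-3.1 percentage points

Naive respondent-only estimate (weights = respondent counts):
  (90/900)×22.4 + (210/900)×65.3 + (300/900)×39.2 + (300/900)×23.7 = 38.4433%
Post-stratified estimate weights by population shares:
  0.13×22.4 + 0.16×65.3 + 0.33×39.2 + 0.38×23.7 = 35.302%
Difference = 35.302 − 38.4433 = -3.1413 pp.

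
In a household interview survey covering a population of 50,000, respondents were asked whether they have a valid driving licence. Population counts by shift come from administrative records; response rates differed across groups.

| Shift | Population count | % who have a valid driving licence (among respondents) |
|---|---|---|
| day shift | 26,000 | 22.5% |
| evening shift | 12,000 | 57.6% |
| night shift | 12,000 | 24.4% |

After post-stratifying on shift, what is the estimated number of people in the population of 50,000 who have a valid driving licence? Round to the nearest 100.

Each cell contributes its population count × the respondent rate:
  day shift: 26,000 × 22.5% = 5850
  evening shift: 12,000 × 57.6% = 6912
  night shift: 12,000 × 24.4% = 2928
Estimated total = 15,690 → 15,700.

15,700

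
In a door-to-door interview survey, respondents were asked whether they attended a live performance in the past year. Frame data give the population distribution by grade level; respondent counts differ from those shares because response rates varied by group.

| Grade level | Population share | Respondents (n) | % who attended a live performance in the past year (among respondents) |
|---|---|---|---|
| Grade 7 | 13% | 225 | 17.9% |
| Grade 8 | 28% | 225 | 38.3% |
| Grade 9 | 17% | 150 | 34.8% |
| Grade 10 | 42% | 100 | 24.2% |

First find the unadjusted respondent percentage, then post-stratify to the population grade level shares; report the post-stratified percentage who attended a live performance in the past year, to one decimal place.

29.1%

Naive respondent-only estimate (weights = respondent counts):
  (225/700)×17.9 + (225/700)×38.3 + (150/700)×34.8 + (100/700)×24.2 = 28.9786%
Post-stratified estimate weights by population shares:
  0.13×17.9 + 0.28×38.3 + 0.17×34.8 + 0.42×24.2 = 29.131%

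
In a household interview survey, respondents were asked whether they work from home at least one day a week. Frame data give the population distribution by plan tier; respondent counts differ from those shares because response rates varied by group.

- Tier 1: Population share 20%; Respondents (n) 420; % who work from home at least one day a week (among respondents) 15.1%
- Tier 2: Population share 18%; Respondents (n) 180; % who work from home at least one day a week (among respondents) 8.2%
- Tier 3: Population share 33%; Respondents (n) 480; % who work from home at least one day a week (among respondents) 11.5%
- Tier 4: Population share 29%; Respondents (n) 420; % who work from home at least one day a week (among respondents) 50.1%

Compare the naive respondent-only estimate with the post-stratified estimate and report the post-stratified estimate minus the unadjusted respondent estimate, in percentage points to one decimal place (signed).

-0.1 percentage points

Unadjusted (pooled respondent) estimate weights by respondent counts:
  (420/1500)×15.1 + (180/1500)×8.2 + (480/1500)×11.5 + (420/1500)×50.1 = 22.92%
Post-stratifying to population shares instead:
  0.2×15.1 + 0.18×8.2 + 0.33×11.5 + 0.29×50.1 = 22.82%
Difference = 22.82 − 22.92 = -0.1 pp.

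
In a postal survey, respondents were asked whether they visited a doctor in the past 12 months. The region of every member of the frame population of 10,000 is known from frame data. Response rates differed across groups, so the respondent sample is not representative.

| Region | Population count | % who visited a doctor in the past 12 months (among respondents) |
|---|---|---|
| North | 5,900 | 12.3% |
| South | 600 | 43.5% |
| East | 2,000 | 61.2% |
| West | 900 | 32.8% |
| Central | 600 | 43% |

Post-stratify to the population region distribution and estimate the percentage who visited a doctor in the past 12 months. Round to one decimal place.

27.6%

Each cell contributes population-share × respondent value:
  North: (5,900/10,000) × 12.3 = 7.257
  South: (600/10,000) × 43.5 = 2.61
  East: (2,000/10,000) × 61.2 = 12.24
  West: (900/10,000) × 32.8 = 2.952
  Central: (600/10,000) × 43 = 2.58
Post-stratified estimate = 27.639 → 27.6%.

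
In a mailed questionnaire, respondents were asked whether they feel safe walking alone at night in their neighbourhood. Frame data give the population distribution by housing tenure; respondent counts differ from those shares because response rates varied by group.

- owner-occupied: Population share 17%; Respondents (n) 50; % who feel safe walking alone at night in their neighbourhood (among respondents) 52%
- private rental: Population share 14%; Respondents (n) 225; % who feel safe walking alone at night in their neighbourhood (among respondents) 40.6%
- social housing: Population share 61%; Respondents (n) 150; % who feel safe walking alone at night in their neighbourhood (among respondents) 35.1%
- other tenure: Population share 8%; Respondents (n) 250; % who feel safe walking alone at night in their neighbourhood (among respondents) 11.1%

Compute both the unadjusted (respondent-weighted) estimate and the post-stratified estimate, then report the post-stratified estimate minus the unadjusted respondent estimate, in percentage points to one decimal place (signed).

+7.5 percentage points

Naive respondent-only estimate (weights = respondent counts):
  (50/675)×52 + (225/675)×40.6 + (150/675)×35.1 + (250/675)×11.1 = 29.2963%
Reweighting by population housing tenure shares:
  0.17×52 + 0.14×40.6 + 0.61×35.1 + 0.08×11.1 = 36.823%
Difference = 36.823 − 29.2963 = 7.5267 pp.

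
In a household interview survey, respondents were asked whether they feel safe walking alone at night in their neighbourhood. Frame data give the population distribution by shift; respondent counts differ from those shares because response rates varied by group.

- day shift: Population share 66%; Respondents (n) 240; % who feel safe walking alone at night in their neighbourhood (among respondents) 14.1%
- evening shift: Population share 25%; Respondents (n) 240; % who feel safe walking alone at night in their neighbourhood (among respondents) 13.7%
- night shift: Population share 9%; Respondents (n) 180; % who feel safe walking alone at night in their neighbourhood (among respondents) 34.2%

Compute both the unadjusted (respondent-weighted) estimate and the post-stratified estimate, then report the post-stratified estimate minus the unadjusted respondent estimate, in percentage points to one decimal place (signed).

-3.6 percentage points

Naive respondent-only estimate (weights = respondent counts):
  (240/660)×14.1 + (240/660)×13.7 + (180/660)×34.2 = 19.4364%
Reweighting by population shift shares:
  0.66×14.1 + 0.25×13.7 + 0.09×34.2 = 15.809%
Difference = 15.809 − 19.4364 = -3.6274 pp.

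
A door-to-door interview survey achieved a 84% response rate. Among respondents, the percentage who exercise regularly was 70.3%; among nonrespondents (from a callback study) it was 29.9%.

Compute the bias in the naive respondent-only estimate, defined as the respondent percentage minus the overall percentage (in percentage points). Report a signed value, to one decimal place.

+6.5 percentage points

Nonresponse fraction = 1 − 0.84 = 0.16.
Bias = (nonresponse fraction) × (respondent percentage − nonrespondent percentage)
     = 0.16 × (70.3 − 29.9) = 0.16 × 40.4 = 6.464.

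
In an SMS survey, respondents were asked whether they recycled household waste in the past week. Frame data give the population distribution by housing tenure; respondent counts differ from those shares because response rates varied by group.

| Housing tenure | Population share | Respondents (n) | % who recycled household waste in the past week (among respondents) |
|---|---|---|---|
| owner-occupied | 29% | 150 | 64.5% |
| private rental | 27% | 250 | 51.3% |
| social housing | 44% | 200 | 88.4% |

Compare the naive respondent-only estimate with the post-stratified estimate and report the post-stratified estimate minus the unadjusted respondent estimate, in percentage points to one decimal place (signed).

+4.5 percentage points

Naive respondent-only estimate (weights = respondent counts):
  (150/600)×64.5 + (250/600)×51.3 + (200/600)×88.4 = 66.9667%
Post-stratifying to population shares instead:
  0.29×64.5 + 0.27×51.3 + 0.44×88.4 = 71.452%
Difference = 71.452 − 66.9667 = 4.4853 pp.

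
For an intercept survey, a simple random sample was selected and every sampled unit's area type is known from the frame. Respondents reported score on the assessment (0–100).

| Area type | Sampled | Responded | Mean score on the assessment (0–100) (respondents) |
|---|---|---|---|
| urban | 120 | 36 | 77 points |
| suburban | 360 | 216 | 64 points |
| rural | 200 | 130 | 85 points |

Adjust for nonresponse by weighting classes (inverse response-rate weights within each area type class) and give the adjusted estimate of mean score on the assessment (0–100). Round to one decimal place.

Class response rates: urban 36/120 = 30%, suburban 216/360 = 60%, rural 130/200 = 65%.
Inverse-response-rate weighting restores each class to its sampled count, so class totals weight by n_sampled:
  urban: 120 × 77 = 9240
  suburban: 360 × 64 = 23,040
  rural: 200 × 85 = 17,000
Adjusted estimate = 49,280 / 680 = 72.4706 → 72.5.

72.5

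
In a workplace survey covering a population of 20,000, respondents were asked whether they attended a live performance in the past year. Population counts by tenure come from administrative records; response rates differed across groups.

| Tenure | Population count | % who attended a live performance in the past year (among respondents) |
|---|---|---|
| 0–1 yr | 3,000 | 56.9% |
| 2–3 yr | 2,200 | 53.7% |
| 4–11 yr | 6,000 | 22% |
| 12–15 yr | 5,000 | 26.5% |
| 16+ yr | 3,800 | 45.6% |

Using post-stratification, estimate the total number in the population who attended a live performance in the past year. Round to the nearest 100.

Apply each group's respondent rate to its population count:
  0–1 yr: 3,000 × 56.9% = 1707
  2–3 yr: 2,200 × 53.7% = 1181.4
  4–11 yr: 6,000 × 22% = 1320
  12–15 yr: 5,000 × 26.5% = 1325
  16+ yr: 3,800 × 45.6% = 1732.8
Estimated total = 7266.2 → 7,300.

7,300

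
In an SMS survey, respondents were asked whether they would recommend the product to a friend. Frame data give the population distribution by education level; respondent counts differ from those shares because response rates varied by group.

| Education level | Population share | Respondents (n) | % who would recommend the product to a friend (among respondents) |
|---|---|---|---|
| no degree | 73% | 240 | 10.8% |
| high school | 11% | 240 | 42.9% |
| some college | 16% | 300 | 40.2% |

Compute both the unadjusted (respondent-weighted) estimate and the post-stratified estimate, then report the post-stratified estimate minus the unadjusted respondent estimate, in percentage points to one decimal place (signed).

-12.9 percentage points

Without adjustment, the pooled respondent share is:
  (240/780)×10.8 + (240/780)×42.9 + (300/780)×40.2 = 31.9846%
Post-stratified estimate weights by population shares:
  0.73×10.8 + 0.11×42.9 + 0.16×40.2 = 19.035%
Difference = 19.035 − 31.9846 = -12.9496 pp.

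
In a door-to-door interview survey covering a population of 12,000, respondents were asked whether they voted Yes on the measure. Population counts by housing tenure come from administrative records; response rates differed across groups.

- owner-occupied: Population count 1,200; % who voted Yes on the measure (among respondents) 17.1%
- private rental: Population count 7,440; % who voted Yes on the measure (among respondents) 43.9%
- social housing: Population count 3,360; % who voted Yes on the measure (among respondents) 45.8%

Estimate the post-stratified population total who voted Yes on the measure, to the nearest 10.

Estimated count per cell = population count × respondent percentage:
  owner-occupied: 1,200 × 17.1% = 205.2
  private rental: 7,440 × 43.9% = 3266.16
  social housing: 3,360 × 45.8% = 1538.88
Estimated total = 5010.24 → 5,010.

5,010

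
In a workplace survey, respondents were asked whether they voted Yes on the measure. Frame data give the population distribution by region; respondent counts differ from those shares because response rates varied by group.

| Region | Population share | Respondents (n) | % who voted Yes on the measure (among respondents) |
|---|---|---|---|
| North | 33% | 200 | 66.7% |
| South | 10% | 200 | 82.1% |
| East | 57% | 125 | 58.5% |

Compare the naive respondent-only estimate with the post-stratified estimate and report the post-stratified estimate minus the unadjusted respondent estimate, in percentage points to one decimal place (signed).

-7.0 percentage points

Naive respondent-only estimate (weights = respondent counts):
  (200/525)×66.7 + (200/525)×82.1 + (125/525)×58.5 = 70.6143%
Reweighting by population region shares:
  0.33×66.7 + 0.1×82.1 + 0.57×58.5 = 63.566%
Difference = 63.566 − 70.6143 = -7.0483 pp.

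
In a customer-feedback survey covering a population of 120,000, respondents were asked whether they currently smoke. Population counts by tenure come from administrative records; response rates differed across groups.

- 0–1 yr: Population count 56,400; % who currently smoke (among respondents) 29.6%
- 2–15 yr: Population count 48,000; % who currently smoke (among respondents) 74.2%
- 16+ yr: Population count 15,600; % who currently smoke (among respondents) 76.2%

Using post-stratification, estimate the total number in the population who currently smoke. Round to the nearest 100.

Each cell contributes its population count × the respondent rate:
  0–1 yr: 56,400 × 29.6% = 16694.4
  2–15 yr: 48,000 × 74.2% = 35,616
  16+ yr: 15,600 × 76.2% = 11887.2
Estimated total = 64197.6 → 64,200.

64,200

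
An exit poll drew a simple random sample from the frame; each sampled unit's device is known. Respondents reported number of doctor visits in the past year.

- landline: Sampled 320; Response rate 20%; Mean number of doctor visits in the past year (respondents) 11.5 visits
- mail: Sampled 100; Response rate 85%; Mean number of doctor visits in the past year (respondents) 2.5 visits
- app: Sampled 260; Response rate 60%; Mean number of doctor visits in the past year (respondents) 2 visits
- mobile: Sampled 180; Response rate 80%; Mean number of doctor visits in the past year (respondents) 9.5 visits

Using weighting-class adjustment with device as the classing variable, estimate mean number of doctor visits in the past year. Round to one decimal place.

Weighting each respondent by the inverse class response rate inflates each class back to its sampled size, so the class weight is n_sampled:
  landline: 320 × 11.5 = 3680
  mail: 100 × 2.5 = 250
  app: 260 × 2 = 520
  mobile: 180 × 9.5 = 1710
Adjusted estimate = 6160 / 860 = 7.16279 → 7.2.

7.2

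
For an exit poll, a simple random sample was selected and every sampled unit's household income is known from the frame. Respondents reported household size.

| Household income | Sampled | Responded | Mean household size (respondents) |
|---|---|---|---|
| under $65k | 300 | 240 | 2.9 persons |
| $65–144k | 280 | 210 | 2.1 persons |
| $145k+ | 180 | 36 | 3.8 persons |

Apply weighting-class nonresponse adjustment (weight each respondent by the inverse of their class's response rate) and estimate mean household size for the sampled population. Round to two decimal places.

2.82

Class response rates: under $65k 240/300 = 80%, $65–144k 210/280 = 75%, $145k+ 36/180 = 20%.
Each respondent's weight = sampled/responded in their class; summing within a class gives n_sampled, so:
  under $65k: 300 × 2.9 = 870
  $65–144k: 280 × 2.1 = 588
  $145k+: 180 × 3.8 = 684
Adjusted estimate = 2142 / 760 = 2.81842 → 2.82.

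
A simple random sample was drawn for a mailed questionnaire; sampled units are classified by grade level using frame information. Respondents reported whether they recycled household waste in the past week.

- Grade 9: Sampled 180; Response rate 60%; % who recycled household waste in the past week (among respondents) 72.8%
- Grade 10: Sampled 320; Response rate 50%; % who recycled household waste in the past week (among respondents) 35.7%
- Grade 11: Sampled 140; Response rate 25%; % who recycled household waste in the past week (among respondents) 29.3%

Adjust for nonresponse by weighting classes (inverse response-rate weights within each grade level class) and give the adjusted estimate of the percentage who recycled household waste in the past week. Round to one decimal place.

Each respondent's weight = sampled/responded in their class; summing within a class gives n_sampled, so:
  Grade 9: 180 × 72.8 = 13,104
  Grade 10: 320 × 35.7 = 11,424
  Grade 11: 140 × 29.3 = 4102
Adjusted estimate = 28,630 / 640 = 44.7344 → 44.7%.

44.7%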